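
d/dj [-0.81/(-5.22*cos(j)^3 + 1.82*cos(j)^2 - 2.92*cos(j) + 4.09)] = (12.6846*cos(j)^2 - 2.9484*cos(j) + 2.3652)*sin(j)/(5.22*cos(j)^3 - 1.82*cos(j)^2 + 2.92*cos(j) - 4.09)^2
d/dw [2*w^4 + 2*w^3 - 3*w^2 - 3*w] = 8*w^3 + 6*w^2 - 6*w - 3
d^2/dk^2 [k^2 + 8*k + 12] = 2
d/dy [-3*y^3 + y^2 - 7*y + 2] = -9*y^2 + 2*y - 7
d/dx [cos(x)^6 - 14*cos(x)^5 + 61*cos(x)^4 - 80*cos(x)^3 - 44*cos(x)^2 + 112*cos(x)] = 2*(-3*cos(x)^5 + 35*cos(x)^4 - 122*cos(x)^3 + 120*cos(x)^2 + 44*cos(x) - 56)*sin(x)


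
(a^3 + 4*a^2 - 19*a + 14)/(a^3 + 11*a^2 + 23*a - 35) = (a - 2)/(a + 5)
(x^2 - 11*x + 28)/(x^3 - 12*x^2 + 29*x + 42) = (x - 4)/(x^2 - 5*x - 6)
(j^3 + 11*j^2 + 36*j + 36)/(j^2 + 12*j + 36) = (j^2 + 5*j + 6)/(j + 6)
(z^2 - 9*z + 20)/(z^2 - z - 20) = (z - 4)/(z + 4)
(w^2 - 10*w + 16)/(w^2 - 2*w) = (w - 8)/w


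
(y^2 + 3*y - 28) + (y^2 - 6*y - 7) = 2*y^2 - 3*y - 35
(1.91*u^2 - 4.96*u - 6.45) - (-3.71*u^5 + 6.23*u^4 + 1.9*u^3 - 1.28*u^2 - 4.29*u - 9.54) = 3.71*u^5 - 6.23*u^4 - 1.9*u^3 + 3.19*u^2 - 0.67*u + 3.09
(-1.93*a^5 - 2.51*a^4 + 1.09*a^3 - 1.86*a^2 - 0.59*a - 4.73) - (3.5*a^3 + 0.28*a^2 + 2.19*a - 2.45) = -1.93*a^5 - 2.51*a^4 - 2.41*a^3 - 2.14*a^2 - 2.78*a - 2.28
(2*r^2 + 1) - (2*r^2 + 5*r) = 1 - 5*r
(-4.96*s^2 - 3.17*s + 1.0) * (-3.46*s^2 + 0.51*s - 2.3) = 17.1616*s^4 + 8.4386*s^3 + 6.3313*s^2 + 7.801*s - 2.3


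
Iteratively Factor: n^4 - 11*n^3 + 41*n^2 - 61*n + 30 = (n - 5)*(n^3 - 6*n^2 + 11*n - 6) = (n - 5)*(n - 2)*(n^2 - 4*n + 3) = (n - 5)*(n - 2)*(n - 1)*(n - 3)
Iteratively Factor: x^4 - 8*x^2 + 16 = (x + 2)*(x^3 - 2*x^2 - 4*x + 8) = (x - 2)*(x + 2)*(x^2 - 4) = (x - 2)^2*(x + 2)*(x + 2)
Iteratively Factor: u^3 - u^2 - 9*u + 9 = (u - 1)*(u^2 - 9) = (u - 1)*(u + 3)*(u - 3)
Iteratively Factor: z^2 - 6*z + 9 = (z - 3)*(z - 3)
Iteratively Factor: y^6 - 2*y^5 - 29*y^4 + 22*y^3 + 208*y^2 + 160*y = (y + 2)*(y^5 - 4*y^4 - 21*y^3 + 64*y^2 + 80*y) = (y - 5)*(y + 2)*(y^4 + y^3 - 16*y^2 - 16*y) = (y - 5)*(y - 4)*(y + 2)*(y^3 + 5*y^2 + 4*y) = y*(y - 5)*(y - 4)*(y + 2)*(y^2 + 5*y + 4) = y*(y - 5)*(y - 4)*(y + 1)*(y + 2)*(y + 4)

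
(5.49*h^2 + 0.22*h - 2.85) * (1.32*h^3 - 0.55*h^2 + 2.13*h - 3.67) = 7.2468*h^5 - 2.7291*h^4 + 7.8107*h^3 - 18.1122*h^2 - 6.8779*h + 10.4595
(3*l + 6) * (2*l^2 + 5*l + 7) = 6*l^3 + 27*l^2 + 51*l + 42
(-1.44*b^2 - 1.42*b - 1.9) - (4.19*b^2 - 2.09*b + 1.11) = -5.63*b^2 + 0.67*b - 3.01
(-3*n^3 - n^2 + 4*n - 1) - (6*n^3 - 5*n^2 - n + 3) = -9*n^3 + 4*n^2 + 5*n - 4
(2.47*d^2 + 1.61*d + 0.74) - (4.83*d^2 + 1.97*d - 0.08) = -2.36*d^2 - 0.36*d + 0.82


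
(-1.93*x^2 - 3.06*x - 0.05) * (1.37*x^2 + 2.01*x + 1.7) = -2.6441*x^4 - 8.0715*x^3 - 9.5001*x^2 - 5.3025*x - 0.085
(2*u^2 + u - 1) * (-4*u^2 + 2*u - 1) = -8*u^4 + 4*u^2 - 3*u + 1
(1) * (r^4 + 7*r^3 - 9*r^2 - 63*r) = r^4 + 7*r^3 - 9*r^2 - 63*r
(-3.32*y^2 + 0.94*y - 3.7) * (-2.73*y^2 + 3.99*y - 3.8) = 9.0636*y^4 - 15.813*y^3 + 26.4676*y^2 - 18.335*y + 14.06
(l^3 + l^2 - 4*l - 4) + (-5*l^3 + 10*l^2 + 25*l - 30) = -4*l^3 + 11*l^2 + 21*l - 34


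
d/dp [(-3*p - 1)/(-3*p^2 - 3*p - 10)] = 3*(-3*p^2 - 2*p + 9)/(9*p^4 + 18*p^3 + 69*p^2 + 60*p + 100)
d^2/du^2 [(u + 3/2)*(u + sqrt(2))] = 2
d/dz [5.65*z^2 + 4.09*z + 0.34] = 11.3*z + 4.09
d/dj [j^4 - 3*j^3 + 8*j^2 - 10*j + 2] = 4*j^3 - 9*j^2 + 16*j - 10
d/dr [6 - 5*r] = -5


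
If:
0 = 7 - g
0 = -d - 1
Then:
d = -1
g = 7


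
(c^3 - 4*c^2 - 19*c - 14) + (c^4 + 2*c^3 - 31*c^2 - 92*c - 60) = c^4 + 3*c^3 - 35*c^2 - 111*c - 74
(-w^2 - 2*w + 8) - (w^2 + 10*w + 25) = -2*w^2 - 12*w - 17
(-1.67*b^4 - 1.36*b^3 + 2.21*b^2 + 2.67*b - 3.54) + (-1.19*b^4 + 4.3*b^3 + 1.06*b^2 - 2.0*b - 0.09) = -2.86*b^4 + 2.94*b^3 + 3.27*b^2 + 0.67*b - 3.63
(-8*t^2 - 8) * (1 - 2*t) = 16*t^3 - 8*t^2 + 16*t - 8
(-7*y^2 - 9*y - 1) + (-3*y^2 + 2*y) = -10*y^2 - 7*y - 1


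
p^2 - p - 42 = (p - 7)*(p + 6)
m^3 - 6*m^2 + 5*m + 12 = (m - 4)*(m - 3)*(m + 1)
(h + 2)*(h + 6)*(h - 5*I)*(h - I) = h^4 + 8*h^3 - 6*I*h^3 + 7*h^2 - 48*I*h^2 - 40*h - 72*I*h - 60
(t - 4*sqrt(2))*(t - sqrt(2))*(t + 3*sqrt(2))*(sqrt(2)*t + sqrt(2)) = sqrt(2)*t^4 - 4*t^3 + sqrt(2)*t^3 - 22*sqrt(2)*t^2 - 4*t^2 - 22*sqrt(2)*t + 48*t + 48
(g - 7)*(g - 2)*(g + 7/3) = g^3 - 20*g^2/3 - 7*g + 98/3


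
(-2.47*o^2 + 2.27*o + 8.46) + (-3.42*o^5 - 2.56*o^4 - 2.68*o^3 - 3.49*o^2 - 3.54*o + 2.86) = -3.42*o^5 - 2.56*o^4 - 2.68*o^3 - 5.96*o^2 - 1.27*o + 11.32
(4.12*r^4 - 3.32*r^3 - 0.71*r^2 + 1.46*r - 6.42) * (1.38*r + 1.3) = 5.6856*r^5 + 0.774400000000002*r^4 - 5.2958*r^3 + 1.0918*r^2 - 6.9616*r - 8.346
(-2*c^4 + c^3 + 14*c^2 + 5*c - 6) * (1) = -2*c^4 + c^3 + 14*c^2 + 5*c - 6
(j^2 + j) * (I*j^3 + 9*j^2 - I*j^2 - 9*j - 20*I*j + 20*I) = I*j^5 + 9*j^4 - 21*I*j^3 - 9*j^2 + 20*I*j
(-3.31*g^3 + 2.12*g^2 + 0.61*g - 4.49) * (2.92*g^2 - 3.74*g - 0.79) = -9.6652*g^5 + 18.5698*g^4 - 3.5327*g^3 - 17.067*g^2 + 16.3107*g + 3.5471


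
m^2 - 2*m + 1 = (m - 1)^2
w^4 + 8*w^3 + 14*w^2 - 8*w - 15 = (w - 1)*(w + 1)*(w + 3)*(w + 5)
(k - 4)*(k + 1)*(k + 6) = k^3 + 3*k^2 - 22*k - 24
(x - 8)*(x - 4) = x^2 - 12*x + 32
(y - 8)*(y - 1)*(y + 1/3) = y^3 - 26*y^2/3 + 5*y + 8/3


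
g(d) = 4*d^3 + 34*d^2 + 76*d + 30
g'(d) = 12*d^2 + 68*d + 76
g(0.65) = 94.86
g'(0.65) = 125.27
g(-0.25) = 13.06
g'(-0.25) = 59.75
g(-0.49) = 0.45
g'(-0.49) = 45.56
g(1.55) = 244.38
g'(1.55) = 210.23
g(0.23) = 49.33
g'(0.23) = 92.27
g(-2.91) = -1.81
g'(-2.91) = -20.26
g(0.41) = 67.15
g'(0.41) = 105.90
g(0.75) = 107.81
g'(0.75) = 133.75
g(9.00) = 6384.00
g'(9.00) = 1660.00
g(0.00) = 30.00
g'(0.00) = 76.00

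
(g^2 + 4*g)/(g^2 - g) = (g + 4)/(g - 1)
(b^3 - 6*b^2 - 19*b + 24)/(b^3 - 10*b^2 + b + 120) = (b - 1)/(b - 5)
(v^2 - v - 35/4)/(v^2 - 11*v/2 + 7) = (v + 5/2)/(v - 2)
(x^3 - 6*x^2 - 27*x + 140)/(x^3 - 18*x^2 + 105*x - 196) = (x + 5)/(x - 7)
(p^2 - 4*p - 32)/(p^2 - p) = (p^2 - 4*p - 32)/(p*(p - 1))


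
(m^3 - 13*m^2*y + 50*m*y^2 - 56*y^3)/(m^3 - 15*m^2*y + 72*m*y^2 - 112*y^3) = (-m + 2*y)/(-m + 4*y)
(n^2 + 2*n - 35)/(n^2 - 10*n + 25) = (n + 7)/(n - 5)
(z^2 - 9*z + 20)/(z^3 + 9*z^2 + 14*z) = (z^2 - 9*z + 20)/(z*(z^2 + 9*z + 14))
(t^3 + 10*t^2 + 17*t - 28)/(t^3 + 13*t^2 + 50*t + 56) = (t - 1)/(t + 2)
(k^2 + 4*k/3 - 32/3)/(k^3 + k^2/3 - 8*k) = (k + 4)/(k*(k + 3))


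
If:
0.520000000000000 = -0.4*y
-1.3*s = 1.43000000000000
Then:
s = -1.10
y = -1.30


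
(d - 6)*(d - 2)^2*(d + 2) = d^4 - 8*d^3 + 8*d^2 + 32*d - 48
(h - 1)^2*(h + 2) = h^3 - 3*h + 2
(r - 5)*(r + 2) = r^2 - 3*r - 10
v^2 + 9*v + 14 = (v + 2)*(v + 7)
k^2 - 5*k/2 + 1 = (k - 2)*(k - 1/2)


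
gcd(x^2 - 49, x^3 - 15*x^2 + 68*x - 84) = x - 7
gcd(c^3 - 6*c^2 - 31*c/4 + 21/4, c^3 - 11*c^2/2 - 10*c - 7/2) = c - 7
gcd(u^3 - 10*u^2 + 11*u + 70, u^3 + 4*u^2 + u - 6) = u + 2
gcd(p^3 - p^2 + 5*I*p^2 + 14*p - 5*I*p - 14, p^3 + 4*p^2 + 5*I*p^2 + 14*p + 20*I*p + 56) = p^2 + 5*I*p + 14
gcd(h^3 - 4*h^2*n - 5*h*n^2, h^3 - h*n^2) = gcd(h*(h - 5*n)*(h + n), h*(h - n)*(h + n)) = h^2 + h*n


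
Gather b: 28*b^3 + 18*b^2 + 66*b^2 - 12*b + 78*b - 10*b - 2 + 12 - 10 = 28*b^3 + 84*b^2 + 56*b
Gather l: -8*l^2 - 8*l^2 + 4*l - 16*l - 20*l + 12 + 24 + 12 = -16*l^2 - 32*l + 48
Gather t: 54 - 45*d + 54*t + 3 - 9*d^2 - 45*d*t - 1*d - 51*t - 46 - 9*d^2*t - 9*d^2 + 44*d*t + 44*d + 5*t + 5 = -18*d^2 - 2*d + t*(-9*d^2 - d + 8) + 16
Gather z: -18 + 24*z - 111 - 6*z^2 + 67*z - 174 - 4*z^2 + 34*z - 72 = -10*z^2 + 125*z - 375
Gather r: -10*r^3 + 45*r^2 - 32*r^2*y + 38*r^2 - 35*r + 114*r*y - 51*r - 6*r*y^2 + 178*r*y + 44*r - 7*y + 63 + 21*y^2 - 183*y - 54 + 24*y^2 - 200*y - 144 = -10*r^3 + r^2*(83 - 32*y) + r*(-6*y^2 + 292*y - 42) + 45*y^2 - 390*y - 135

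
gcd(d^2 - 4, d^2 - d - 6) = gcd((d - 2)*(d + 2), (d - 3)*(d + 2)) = d + 2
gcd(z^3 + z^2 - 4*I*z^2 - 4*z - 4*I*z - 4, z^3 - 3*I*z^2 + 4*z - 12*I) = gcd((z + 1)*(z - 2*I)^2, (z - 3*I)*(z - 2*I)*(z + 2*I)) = z - 2*I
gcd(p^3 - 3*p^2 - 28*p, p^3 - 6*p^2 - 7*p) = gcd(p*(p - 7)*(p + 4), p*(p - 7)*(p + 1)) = p^2 - 7*p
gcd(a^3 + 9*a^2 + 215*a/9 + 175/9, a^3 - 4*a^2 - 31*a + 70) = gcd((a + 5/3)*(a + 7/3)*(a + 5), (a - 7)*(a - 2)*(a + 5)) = a + 5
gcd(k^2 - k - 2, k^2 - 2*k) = k - 2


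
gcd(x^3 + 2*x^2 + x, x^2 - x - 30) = 1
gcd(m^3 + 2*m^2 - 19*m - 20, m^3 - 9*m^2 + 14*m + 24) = m^2 - 3*m - 4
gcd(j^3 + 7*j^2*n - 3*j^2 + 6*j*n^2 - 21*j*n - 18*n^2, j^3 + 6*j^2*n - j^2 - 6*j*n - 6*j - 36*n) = j^2 + 6*j*n - 3*j - 18*n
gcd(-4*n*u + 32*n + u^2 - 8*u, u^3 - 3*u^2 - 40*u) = u - 8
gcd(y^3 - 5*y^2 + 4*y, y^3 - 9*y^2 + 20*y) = y^2 - 4*y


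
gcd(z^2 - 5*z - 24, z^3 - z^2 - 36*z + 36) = 1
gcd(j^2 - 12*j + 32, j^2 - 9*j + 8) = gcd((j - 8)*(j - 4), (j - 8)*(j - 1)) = j - 8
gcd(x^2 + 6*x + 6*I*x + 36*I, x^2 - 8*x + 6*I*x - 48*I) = x + 6*I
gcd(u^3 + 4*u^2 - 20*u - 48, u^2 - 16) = u - 4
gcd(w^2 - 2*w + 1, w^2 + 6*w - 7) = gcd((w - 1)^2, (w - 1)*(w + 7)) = w - 1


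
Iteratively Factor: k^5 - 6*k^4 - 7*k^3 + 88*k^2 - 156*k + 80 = (k - 2)*(k^4 - 4*k^3 - 15*k^2 + 58*k - 40) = (k - 2)*(k + 4)*(k^3 - 8*k^2 + 17*k - 10) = (k - 2)^2*(k + 4)*(k^2 - 6*k + 5) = (k - 5)*(k - 2)^2*(k + 4)*(k - 1)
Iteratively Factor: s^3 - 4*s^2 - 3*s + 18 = (s - 3)*(s^2 - s - 6) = (s - 3)^2*(s + 2)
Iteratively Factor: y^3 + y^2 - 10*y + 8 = (y - 2)*(y^2 + 3*y - 4) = (y - 2)*(y - 1)*(y + 4)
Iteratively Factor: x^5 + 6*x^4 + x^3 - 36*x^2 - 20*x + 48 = (x - 2)*(x^4 + 8*x^3 + 17*x^2 - 2*x - 24) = (x - 2)*(x + 3)*(x^3 + 5*x^2 + 2*x - 8) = (x - 2)*(x + 3)*(x + 4)*(x^2 + x - 2) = (x - 2)*(x + 2)*(x + 3)*(x + 4)*(x - 1)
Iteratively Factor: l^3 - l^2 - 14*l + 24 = (l + 4)*(l^2 - 5*l + 6) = (l - 3)*(l + 4)*(l - 2)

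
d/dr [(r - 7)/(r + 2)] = 9/(r + 2)^2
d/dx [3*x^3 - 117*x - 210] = 9*x^2 - 117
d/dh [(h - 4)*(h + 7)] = 2*h + 3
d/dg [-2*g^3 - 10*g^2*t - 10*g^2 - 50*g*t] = -6*g^2 - 20*g*t - 20*g - 50*t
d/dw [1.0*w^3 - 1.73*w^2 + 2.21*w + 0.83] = 3.0*w^2 - 3.46*w + 2.21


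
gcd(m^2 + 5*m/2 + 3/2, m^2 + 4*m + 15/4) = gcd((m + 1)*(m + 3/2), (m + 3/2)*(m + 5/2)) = m + 3/2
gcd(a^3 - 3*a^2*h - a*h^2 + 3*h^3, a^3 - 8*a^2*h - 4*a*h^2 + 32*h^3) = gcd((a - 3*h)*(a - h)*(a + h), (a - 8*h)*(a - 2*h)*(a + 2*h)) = 1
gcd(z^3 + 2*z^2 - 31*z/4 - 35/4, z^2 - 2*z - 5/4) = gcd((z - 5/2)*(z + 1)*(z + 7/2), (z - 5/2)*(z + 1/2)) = z - 5/2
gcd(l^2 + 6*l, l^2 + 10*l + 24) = l + 6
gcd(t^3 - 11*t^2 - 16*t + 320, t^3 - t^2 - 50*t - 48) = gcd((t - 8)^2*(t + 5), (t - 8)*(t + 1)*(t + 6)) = t - 8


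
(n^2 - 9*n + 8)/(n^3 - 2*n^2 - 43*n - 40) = (n - 1)/(n^2 + 6*n + 5)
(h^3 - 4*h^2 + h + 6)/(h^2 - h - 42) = (-h^3 + 4*h^2 - h - 6)/(-h^2 + h + 42)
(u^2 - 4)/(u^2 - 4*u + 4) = (u + 2)/(u - 2)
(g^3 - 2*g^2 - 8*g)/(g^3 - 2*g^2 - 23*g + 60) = g*(g + 2)/(g^2 + 2*g - 15)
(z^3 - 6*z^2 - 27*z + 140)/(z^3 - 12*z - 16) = (z^2 - 2*z - 35)/(z^2 + 4*z + 4)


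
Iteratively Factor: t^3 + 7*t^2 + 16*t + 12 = (t + 3)*(t^2 + 4*t + 4) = (t + 2)*(t + 3)*(t + 2)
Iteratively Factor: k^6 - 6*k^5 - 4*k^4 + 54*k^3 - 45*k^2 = (k)*(k^5 - 6*k^4 - 4*k^3 + 54*k^2 - 45*k) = k*(k - 5)*(k^4 - k^3 - 9*k^2 + 9*k) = k*(k - 5)*(k + 3)*(k^3 - 4*k^2 + 3*k) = k*(k - 5)*(k - 1)*(k + 3)*(k^2 - 3*k) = k*(k - 5)*(k - 3)*(k - 1)*(k + 3)*(k)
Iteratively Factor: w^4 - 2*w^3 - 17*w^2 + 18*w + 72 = (w + 3)*(w^3 - 5*w^2 - 2*w + 24) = (w - 3)*(w + 3)*(w^2 - 2*w - 8) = (w - 4)*(w - 3)*(w + 3)*(w + 2)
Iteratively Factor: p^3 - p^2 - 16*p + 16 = (p - 4)*(p^2 + 3*p - 4) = (p - 4)*(p + 4)*(p - 1)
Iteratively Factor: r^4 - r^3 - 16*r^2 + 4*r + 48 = (r - 4)*(r^3 + 3*r^2 - 4*r - 12) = (r - 4)*(r - 2)*(r^2 + 5*r + 6) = (r - 4)*(r - 2)*(r + 2)*(r + 3)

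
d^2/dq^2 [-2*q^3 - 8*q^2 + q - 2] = -12*q - 16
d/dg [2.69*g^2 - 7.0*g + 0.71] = 5.38*g - 7.0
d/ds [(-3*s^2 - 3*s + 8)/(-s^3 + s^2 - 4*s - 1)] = (-3*s^4 - 6*s^3 + 39*s^2 - 10*s + 35)/(s^6 - 2*s^5 + 9*s^4 - 6*s^3 + 14*s^2 + 8*s + 1)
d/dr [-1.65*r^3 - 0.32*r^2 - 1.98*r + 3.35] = -4.95*r^2 - 0.64*r - 1.98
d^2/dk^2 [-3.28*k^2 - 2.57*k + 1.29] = -6.56000000000000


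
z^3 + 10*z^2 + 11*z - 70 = (z - 2)*(z + 5)*(z + 7)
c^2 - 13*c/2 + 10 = (c - 4)*(c - 5/2)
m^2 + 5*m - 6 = (m - 1)*(m + 6)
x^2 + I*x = x*(x + I)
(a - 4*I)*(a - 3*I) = a^2 - 7*I*a - 12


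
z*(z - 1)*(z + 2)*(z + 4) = z^4 + 5*z^3 + 2*z^2 - 8*z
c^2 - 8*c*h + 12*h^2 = (c - 6*h)*(c - 2*h)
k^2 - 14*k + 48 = (k - 8)*(k - 6)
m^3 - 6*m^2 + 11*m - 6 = (m - 3)*(m - 2)*(m - 1)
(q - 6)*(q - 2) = q^2 - 8*q + 12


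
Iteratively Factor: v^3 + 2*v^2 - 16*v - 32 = (v - 4)*(v^2 + 6*v + 8) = (v - 4)*(v + 4)*(v + 2)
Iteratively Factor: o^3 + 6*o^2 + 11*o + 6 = (o + 3)*(o^2 + 3*o + 2) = (o + 1)*(o + 3)*(o + 2)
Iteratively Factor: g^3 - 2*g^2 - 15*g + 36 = (g - 3)*(g^2 + g - 12) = (g - 3)*(g + 4)*(g - 3)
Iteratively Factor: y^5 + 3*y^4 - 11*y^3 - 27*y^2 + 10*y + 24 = (y - 1)*(y^4 + 4*y^3 - 7*y^2 - 34*y - 24) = (y - 3)*(y - 1)*(y^3 + 7*y^2 + 14*y + 8) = (y - 3)*(y - 1)*(y + 4)*(y^2 + 3*y + 2) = (y - 3)*(y - 1)*(y + 1)*(y + 4)*(y + 2)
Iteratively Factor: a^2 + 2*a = (a + 2)*(a)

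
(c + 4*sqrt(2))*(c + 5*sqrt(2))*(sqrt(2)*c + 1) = sqrt(2)*c^3 + 19*c^2 + 49*sqrt(2)*c + 40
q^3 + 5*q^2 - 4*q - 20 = (q - 2)*(q + 2)*(q + 5)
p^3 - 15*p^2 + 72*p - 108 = (p - 6)^2*(p - 3)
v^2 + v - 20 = (v - 4)*(v + 5)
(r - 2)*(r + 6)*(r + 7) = r^3 + 11*r^2 + 16*r - 84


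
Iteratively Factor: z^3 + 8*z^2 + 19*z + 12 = (z + 1)*(z^2 + 7*z + 12) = (z + 1)*(z + 4)*(z + 3)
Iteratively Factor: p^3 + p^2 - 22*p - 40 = (p + 2)*(p^2 - p - 20) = (p + 2)*(p + 4)*(p - 5)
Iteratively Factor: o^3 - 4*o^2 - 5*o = (o)*(o^2 - 4*o - 5) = o*(o + 1)*(o - 5)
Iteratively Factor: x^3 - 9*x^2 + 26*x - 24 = (x - 4)*(x^2 - 5*x + 6) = (x - 4)*(x - 2)*(x - 3)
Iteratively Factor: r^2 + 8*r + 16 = (r + 4)*(r + 4)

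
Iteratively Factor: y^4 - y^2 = (y + 1)*(y^3 - y^2) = y*(y + 1)*(y^2 - y) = y^2*(y + 1)*(y - 1)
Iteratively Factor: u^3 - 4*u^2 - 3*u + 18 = (u - 3)*(u^2 - u - 6) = (u - 3)^2*(u + 2)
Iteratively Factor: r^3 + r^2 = (r)*(r^2 + r) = r*(r + 1)*(r)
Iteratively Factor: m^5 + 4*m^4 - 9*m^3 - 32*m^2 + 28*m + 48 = (m - 2)*(m^4 + 6*m^3 + 3*m^2 - 26*m - 24) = (m - 2)*(m + 3)*(m^3 + 3*m^2 - 6*m - 8) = (m - 2)*(m + 1)*(m + 3)*(m^2 + 2*m - 8) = (m - 2)*(m + 1)*(m + 3)*(m + 4)*(m - 2)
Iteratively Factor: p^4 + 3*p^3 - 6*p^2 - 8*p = (p + 1)*(p^3 + 2*p^2 - 8*p) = (p - 2)*(p + 1)*(p^2 + 4*p) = p*(p - 2)*(p + 1)*(p + 4)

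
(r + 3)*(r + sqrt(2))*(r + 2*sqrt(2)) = r^3 + 3*r^2 + 3*sqrt(2)*r^2 + 4*r + 9*sqrt(2)*r + 12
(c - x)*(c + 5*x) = c^2 + 4*c*x - 5*x^2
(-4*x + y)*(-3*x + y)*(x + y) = 12*x^3 + 5*x^2*y - 6*x*y^2 + y^3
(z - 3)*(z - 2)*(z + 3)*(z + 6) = z^4 + 4*z^3 - 21*z^2 - 36*z + 108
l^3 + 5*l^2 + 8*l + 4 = (l + 1)*(l + 2)^2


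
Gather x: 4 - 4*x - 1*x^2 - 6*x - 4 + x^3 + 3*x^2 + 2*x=x^3 + 2*x^2 - 8*x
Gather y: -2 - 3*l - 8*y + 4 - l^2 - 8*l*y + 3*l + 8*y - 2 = -l^2 - 8*l*y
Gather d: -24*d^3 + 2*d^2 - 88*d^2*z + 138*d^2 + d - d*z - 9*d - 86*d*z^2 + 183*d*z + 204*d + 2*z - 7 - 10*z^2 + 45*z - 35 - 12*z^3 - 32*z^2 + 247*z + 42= -24*d^3 + d^2*(140 - 88*z) + d*(-86*z^2 + 182*z + 196) - 12*z^3 - 42*z^2 + 294*z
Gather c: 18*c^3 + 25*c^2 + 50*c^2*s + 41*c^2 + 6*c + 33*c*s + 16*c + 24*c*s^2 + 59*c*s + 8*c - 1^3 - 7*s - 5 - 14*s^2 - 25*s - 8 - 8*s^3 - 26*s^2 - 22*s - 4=18*c^3 + c^2*(50*s + 66) + c*(24*s^2 + 92*s + 30) - 8*s^3 - 40*s^2 - 54*s - 18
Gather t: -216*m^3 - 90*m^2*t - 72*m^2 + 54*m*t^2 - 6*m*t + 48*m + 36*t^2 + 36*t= -216*m^3 - 72*m^2 + 48*m + t^2*(54*m + 36) + t*(-90*m^2 - 6*m + 36)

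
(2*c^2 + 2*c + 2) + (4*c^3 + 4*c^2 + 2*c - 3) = 4*c^3 + 6*c^2 + 4*c - 1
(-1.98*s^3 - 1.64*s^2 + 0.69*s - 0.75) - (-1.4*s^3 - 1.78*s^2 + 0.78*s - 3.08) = -0.58*s^3 + 0.14*s^2 - 0.0900000000000001*s + 2.33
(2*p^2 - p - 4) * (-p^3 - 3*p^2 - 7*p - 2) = -2*p^5 - 5*p^4 - 7*p^3 + 15*p^2 + 30*p + 8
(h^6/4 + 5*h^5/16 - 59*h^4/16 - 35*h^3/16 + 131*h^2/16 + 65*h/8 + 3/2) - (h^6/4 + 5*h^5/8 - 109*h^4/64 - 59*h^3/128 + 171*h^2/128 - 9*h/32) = -5*h^5/16 - 127*h^4/64 - 221*h^3/128 + 877*h^2/128 + 269*h/32 + 3/2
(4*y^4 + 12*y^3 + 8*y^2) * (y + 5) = 4*y^5 + 32*y^4 + 68*y^3 + 40*y^2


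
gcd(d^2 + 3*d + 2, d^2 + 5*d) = 1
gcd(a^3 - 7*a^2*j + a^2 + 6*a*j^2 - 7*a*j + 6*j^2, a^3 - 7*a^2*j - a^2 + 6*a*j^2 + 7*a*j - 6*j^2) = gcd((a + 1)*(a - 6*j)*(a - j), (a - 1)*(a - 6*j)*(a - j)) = a^2 - 7*a*j + 6*j^2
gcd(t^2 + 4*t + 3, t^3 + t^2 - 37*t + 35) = 1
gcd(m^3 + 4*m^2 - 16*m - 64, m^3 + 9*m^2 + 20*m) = m + 4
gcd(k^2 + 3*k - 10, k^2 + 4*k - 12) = k - 2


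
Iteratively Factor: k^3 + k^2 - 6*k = (k - 2)*(k^2 + 3*k) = (k - 2)*(k + 3)*(k)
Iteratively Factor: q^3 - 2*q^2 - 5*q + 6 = (q - 1)*(q^2 - q - 6) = (q - 1)*(q + 2)*(q - 3)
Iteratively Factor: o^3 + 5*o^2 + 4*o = (o)*(o^2 + 5*o + 4) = o*(o + 1)*(o + 4)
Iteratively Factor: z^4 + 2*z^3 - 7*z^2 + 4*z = (z - 1)*(z^3 + 3*z^2 - 4*z) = (z - 1)*(z + 4)*(z^2 - z) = z*(z - 1)*(z + 4)*(z - 1)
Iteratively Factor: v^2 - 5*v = (v - 5)*(v)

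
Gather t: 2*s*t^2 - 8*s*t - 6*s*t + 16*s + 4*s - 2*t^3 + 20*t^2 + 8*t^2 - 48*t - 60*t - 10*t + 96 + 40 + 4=20*s - 2*t^3 + t^2*(2*s + 28) + t*(-14*s - 118) + 140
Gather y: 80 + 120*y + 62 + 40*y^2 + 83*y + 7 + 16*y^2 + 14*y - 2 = 56*y^2 + 217*y + 147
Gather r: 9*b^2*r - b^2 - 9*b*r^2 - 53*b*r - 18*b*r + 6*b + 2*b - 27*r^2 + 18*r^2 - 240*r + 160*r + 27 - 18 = -b^2 + 8*b + r^2*(-9*b - 9) + r*(9*b^2 - 71*b - 80) + 9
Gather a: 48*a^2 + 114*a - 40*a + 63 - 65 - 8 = 48*a^2 + 74*a - 10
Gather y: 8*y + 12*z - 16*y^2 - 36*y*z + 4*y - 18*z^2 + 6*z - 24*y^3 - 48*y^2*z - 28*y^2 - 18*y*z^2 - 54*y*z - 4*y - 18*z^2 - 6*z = -24*y^3 + y^2*(-48*z - 44) + y*(-18*z^2 - 90*z + 8) - 36*z^2 + 12*z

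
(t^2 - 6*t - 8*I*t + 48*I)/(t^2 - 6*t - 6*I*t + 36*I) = (t - 8*I)/(t - 6*I)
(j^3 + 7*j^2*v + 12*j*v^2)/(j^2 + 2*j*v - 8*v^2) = j*(-j - 3*v)/(-j + 2*v)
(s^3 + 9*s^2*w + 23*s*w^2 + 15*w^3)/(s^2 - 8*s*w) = (s^3 + 9*s^2*w + 23*s*w^2 + 15*w^3)/(s*(s - 8*w))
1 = 1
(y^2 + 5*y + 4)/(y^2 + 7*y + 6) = (y + 4)/(y + 6)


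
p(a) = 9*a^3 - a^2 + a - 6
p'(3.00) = 238.00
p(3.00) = 231.00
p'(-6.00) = 985.00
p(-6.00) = -1992.00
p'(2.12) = 118.11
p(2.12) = 77.38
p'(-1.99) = 111.90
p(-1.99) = -82.88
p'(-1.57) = 70.69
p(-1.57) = -44.86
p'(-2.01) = 114.10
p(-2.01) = -85.14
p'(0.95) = 23.47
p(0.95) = 1.76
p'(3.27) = 283.17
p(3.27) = 301.27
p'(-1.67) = 79.64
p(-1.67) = -52.38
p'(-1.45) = 60.67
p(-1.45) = -36.99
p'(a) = 27*a^2 - 2*a + 1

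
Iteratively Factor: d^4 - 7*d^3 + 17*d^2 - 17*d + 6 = (d - 3)*(d^3 - 4*d^2 + 5*d - 2) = (d - 3)*(d - 2)*(d^2 - 2*d + 1) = (d - 3)*(d - 2)*(d - 1)*(d - 1)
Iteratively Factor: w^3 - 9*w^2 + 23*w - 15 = (w - 1)*(w^2 - 8*w + 15) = (w - 5)*(w - 1)*(w - 3)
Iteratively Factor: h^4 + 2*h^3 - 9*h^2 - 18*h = (h)*(h^3 + 2*h^2 - 9*h - 18) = h*(h + 3)*(h^2 - h - 6) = h*(h - 3)*(h + 3)*(h + 2)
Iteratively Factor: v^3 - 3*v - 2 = (v + 1)*(v^2 - v - 2) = (v - 2)*(v + 1)*(v + 1)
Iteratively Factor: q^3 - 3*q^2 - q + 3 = (q - 3)*(q^2 - 1) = (q - 3)*(q + 1)*(q - 1)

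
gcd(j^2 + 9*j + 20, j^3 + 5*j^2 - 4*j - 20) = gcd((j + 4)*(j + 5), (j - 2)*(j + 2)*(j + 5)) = j + 5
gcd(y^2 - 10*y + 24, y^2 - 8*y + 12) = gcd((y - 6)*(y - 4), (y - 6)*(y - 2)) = y - 6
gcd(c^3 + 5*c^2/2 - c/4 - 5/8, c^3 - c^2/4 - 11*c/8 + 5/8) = c - 1/2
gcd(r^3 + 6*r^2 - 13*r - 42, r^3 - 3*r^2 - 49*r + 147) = r^2 + 4*r - 21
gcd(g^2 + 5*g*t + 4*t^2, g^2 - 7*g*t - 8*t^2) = g + t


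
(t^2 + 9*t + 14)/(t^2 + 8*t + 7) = (t + 2)/(t + 1)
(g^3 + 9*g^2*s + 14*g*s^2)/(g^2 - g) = (g^2 + 9*g*s + 14*s^2)/(g - 1)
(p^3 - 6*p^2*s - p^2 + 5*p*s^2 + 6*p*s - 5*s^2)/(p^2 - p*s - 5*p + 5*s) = (p^2 - 5*p*s - p + 5*s)/(p - 5)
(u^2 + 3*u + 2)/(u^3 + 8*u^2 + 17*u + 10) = 1/(u + 5)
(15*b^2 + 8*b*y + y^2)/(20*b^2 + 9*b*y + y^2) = (3*b + y)/(4*b + y)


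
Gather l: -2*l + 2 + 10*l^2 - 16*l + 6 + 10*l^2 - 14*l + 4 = 20*l^2 - 32*l + 12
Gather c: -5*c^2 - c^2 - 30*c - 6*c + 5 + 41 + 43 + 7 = -6*c^2 - 36*c + 96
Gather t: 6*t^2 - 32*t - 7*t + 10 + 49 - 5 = 6*t^2 - 39*t + 54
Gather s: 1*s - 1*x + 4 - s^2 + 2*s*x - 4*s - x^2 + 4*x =-s^2 + s*(2*x - 3) - x^2 + 3*x + 4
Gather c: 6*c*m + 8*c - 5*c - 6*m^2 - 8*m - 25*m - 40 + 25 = c*(6*m + 3) - 6*m^2 - 33*m - 15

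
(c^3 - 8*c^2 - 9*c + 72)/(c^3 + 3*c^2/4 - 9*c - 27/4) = 4*(c - 8)/(4*c + 3)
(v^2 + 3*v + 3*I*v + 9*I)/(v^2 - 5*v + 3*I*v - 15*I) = (v + 3)/(v - 5)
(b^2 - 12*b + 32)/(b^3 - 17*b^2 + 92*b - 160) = 1/(b - 5)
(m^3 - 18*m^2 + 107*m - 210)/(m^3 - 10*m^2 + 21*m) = (m^2 - 11*m + 30)/(m*(m - 3))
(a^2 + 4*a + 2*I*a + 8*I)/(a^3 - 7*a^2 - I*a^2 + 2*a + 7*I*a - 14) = (a^2 + 2*a*(2 + I) + 8*I)/(a^3 - a^2*(7 + I) + a*(2 + 7*I) - 14)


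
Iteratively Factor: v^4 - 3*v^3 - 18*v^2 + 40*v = (v + 4)*(v^3 - 7*v^2 + 10*v) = (v - 5)*(v + 4)*(v^2 - 2*v) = v*(v - 5)*(v + 4)*(v - 2)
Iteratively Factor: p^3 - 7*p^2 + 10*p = (p)*(p^2 - 7*p + 10) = p*(p - 5)*(p - 2)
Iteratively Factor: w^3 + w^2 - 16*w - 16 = (w - 4)*(w^2 + 5*w + 4) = (w - 4)*(w + 1)*(w + 4)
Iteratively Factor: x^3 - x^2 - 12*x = (x - 4)*(x^2 + 3*x) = (x - 4)*(x + 3)*(x)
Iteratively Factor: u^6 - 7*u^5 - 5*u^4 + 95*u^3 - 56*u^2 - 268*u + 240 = (u - 5)*(u^5 - 2*u^4 - 15*u^3 + 20*u^2 + 44*u - 48) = (u - 5)*(u - 1)*(u^4 - u^3 - 16*u^2 + 4*u + 48) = (u - 5)*(u - 1)*(u + 3)*(u^3 - 4*u^2 - 4*u + 16) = (u - 5)*(u - 1)*(u + 2)*(u + 3)*(u^2 - 6*u + 8) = (u - 5)*(u - 4)*(u - 1)*(u + 2)*(u + 3)*(u - 2)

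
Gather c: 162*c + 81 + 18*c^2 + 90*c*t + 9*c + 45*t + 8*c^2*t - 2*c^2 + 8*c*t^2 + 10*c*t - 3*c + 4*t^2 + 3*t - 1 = c^2*(8*t + 16) + c*(8*t^2 + 100*t + 168) + 4*t^2 + 48*t + 80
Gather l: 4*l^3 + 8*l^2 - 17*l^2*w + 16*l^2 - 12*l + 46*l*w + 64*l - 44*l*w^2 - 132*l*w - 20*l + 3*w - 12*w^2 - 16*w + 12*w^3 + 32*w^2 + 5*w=4*l^3 + l^2*(24 - 17*w) + l*(-44*w^2 - 86*w + 32) + 12*w^3 + 20*w^2 - 8*w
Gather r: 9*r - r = 8*r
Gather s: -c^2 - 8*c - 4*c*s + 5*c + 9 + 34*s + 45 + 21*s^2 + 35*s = -c^2 - 3*c + 21*s^2 + s*(69 - 4*c) + 54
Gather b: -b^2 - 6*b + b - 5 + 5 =-b^2 - 5*b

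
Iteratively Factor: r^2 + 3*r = (r)*(r + 3)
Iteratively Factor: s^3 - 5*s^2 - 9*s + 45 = (s + 3)*(s^2 - 8*s + 15) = (s - 3)*(s + 3)*(s - 5)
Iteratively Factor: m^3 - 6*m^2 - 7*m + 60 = (m - 5)*(m^2 - m - 12) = (m - 5)*(m - 4)*(m + 3)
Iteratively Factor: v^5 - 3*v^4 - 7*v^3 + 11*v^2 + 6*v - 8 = (v - 1)*(v^4 - 2*v^3 - 9*v^2 + 2*v + 8) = (v - 1)*(v + 2)*(v^3 - 4*v^2 - v + 4) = (v - 4)*(v - 1)*(v + 2)*(v^2 - 1) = (v - 4)*(v - 1)^2*(v + 2)*(v + 1)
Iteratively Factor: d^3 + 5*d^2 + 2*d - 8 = (d + 4)*(d^2 + d - 2) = (d - 1)*(d + 4)*(d + 2)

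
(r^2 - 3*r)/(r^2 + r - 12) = r/(r + 4)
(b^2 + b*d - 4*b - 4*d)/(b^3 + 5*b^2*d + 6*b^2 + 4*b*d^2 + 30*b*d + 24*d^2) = (b - 4)/(b^2 + 4*b*d + 6*b + 24*d)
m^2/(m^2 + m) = m/(m + 1)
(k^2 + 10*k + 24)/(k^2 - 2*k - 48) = (k + 4)/(k - 8)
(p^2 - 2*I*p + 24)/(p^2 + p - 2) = (p^2 - 2*I*p + 24)/(p^2 + p - 2)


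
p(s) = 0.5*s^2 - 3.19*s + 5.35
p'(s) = 1.0*s - 3.19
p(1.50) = 1.69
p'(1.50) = -1.69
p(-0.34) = 6.49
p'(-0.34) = -3.53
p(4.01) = 0.60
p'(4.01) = 0.82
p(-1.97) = 13.57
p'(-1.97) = -5.16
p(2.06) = 0.90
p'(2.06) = -1.13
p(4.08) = 0.66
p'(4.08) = 0.89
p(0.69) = 3.39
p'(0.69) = -2.50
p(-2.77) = 18.02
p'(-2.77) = -5.96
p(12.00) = 39.07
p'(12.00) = 8.81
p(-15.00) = 165.70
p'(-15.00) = -18.19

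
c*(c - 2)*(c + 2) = c^3 - 4*c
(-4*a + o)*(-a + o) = 4*a^2 - 5*a*o + o^2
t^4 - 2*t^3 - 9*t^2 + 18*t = t*(t - 3)*(t - 2)*(t + 3)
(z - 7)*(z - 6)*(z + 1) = z^3 - 12*z^2 + 29*z + 42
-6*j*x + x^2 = x*(-6*j + x)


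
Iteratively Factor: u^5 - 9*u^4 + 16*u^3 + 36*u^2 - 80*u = (u - 5)*(u^4 - 4*u^3 - 4*u^2 + 16*u) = (u - 5)*(u + 2)*(u^3 - 6*u^2 + 8*u) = u*(u - 5)*(u + 2)*(u^2 - 6*u + 8) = u*(u - 5)*(u - 2)*(u + 2)*(u - 4)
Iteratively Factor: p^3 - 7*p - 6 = (p + 2)*(p^2 - 2*p - 3) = (p + 1)*(p + 2)*(p - 3)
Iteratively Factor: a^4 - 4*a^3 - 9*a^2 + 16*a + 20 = (a - 5)*(a^3 + a^2 - 4*a - 4) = (a - 5)*(a + 2)*(a^2 - a - 2) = (a - 5)*(a + 1)*(a + 2)*(a - 2)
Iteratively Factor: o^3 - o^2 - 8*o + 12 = (o + 3)*(o^2 - 4*o + 4) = (o - 2)*(o + 3)*(o - 2)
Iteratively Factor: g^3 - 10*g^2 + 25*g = (g - 5)*(g^2 - 5*g) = (g - 5)^2*(g)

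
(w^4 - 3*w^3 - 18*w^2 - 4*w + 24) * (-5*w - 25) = -5*w^5 - 10*w^4 + 165*w^3 + 470*w^2 - 20*w - 600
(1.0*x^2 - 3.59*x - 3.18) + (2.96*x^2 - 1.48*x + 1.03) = 3.96*x^2 - 5.07*x - 2.15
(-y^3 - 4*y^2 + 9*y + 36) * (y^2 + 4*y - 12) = -y^5 - 8*y^4 + 5*y^3 + 120*y^2 + 36*y - 432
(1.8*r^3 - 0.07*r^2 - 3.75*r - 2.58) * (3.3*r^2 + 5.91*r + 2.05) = 5.94*r^5 + 10.407*r^4 - 9.0987*r^3 - 30.82*r^2 - 22.9353*r - 5.289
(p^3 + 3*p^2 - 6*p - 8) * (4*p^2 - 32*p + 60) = 4*p^5 - 20*p^4 - 60*p^3 + 340*p^2 - 104*p - 480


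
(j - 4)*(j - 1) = j^2 - 5*j + 4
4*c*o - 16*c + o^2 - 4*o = (4*c + o)*(o - 4)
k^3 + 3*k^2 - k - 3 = (k - 1)*(k + 1)*(k + 3)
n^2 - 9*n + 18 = (n - 6)*(n - 3)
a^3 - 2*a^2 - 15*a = a*(a - 5)*(a + 3)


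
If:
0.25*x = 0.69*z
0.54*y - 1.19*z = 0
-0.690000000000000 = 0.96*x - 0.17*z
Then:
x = -0.77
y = -0.61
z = -0.28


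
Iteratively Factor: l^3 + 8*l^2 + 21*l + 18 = (l + 3)*(l^2 + 5*l + 6) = (l + 2)*(l + 3)*(l + 3)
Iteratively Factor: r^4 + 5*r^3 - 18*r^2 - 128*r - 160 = (r + 2)*(r^3 + 3*r^2 - 24*r - 80) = (r - 5)*(r + 2)*(r^2 + 8*r + 16) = (r - 5)*(r + 2)*(r + 4)*(r + 4)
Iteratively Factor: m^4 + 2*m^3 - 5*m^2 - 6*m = (m)*(m^3 + 2*m^2 - 5*m - 6) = m*(m + 1)*(m^2 + m - 6) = m*(m + 1)*(m + 3)*(m - 2)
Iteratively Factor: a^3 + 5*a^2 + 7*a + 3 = (a + 3)*(a^2 + 2*a + 1) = (a + 1)*(a + 3)*(a + 1)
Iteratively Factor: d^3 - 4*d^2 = (d)*(d^2 - 4*d) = d^2*(d - 4)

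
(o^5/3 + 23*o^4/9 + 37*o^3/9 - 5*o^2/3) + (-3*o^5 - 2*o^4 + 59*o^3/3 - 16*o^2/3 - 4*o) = -8*o^5/3 + 5*o^4/9 + 214*o^3/9 - 7*o^2 - 4*o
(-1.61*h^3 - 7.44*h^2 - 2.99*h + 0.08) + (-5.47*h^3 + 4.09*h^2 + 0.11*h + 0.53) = -7.08*h^3 - 3.35*h^2 - 2.88*h + 0.61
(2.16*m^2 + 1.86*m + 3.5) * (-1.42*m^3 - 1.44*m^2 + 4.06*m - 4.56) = -3.0672*m^5 - 5.7516*m^4 + 1.1212*m^3 - 7.338*m^2 + 5.7284*m - 15.96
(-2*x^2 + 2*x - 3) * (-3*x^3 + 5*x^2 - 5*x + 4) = 6*x^5 - 16*x^4 + 29*x^3 - 33*x^2 + 23*x - 12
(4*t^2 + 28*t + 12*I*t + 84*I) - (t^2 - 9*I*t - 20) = 3*t^2 + 28*t + 21*I*t + 20 + 84*I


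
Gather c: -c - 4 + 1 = -c - 3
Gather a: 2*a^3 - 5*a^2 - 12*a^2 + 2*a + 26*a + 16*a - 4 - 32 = 2*a^3 - 17*a^2 + 44*a - 36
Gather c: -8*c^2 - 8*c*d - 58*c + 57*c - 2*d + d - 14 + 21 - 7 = -8*c^2 + c*(-8*d - 1) - d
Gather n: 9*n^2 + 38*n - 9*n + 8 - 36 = 9*n^2 + 29*n - 28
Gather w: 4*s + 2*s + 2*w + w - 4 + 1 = 6*s + 3*w - 3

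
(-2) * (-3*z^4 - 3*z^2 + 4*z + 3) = 6*z^4 + 6*z^2 - 8*z - 6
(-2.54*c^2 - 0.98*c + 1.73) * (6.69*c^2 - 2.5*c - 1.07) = -16.9926*c^4 - 0.206200000000001*c^3 + 16.7415*c^2 - 3.2764*c - 1.8511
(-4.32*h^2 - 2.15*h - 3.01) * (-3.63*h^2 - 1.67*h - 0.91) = 15.6816*h^4 + 15.0189*h^3 + 18.448*h^2 + 6.9832*h + 2.7391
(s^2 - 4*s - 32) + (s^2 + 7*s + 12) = 2*s^2 + 3*s - 20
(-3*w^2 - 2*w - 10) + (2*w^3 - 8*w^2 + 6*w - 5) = 2*w^3 - 11*w^2 + 4*w - 15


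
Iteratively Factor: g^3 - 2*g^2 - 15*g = (g + 3)*(g^2 - 5*g) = (g - 5)*(g + 3)*(g)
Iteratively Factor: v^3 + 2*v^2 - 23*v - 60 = (v + 4)*(v^2 - 2*v - 15) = (v + 3)*(v + 4)*(v - 5)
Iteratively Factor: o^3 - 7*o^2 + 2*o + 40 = (o - 4)*(o^2 - 3*o - 10) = (o - 5)*(o - 4)*(o + 2)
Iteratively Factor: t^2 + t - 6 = (t + 3)*(t - 2)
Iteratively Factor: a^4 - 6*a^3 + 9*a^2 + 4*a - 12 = (a - 3)*(a^3 - 3*a^2 + 4) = (a - 3)*(a - 2)*(a^2 - a - 2) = (a - 3)*(a - 2)*(a + 1)*(a - 2)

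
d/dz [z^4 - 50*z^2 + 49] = 4*z*(z^2 - 25)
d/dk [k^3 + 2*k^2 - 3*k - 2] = 3*k^2 + 4*k - 3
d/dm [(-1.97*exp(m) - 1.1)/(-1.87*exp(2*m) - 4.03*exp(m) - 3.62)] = (-3.6839*exp(2*m) - 4.114*exp(m) + 2.6984)*exp(m)/(3.4969*exp(4*m) + 15.0722*exp(3*m) + 29.7797*exp(2*m) + 29.1772*exp(m) + 13.1044)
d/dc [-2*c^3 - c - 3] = -6*c^2 - 1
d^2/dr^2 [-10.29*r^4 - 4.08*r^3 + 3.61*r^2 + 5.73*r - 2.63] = -123.48*r^2 - 24.48*r + 7.22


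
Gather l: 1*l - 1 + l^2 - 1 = l^2 + l - 2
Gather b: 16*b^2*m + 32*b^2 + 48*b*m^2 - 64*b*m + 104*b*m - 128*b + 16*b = b^2*(16*m + 32) + b*(48*m^2 + 40*m - 112)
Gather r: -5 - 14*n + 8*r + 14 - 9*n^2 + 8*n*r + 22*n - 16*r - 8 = -9*n^2 + 8*n + r*(8*n - 8) + 1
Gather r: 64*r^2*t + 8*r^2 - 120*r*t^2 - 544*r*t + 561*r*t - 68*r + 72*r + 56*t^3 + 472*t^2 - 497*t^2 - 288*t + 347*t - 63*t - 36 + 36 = r^2*(64*t + 8) + r*(-120*t^2 + 17*t + 4) + 56*t^3 - 25*t^2 - 4*t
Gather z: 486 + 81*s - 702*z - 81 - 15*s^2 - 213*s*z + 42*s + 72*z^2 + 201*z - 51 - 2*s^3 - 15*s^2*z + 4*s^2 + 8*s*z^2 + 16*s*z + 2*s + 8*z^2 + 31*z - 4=-2*s^3 - 11*s^2 + 125*s + z^2*(8*s + 80) + z*(-15*s^2 - 197*s - 470) + 350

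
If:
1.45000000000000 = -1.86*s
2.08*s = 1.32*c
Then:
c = -1.23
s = -0.78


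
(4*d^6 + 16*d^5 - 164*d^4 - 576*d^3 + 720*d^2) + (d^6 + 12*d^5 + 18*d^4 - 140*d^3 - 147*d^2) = 5*d^6 + 28*d^5 - 146*d^4 - 716*d^3 + 573*d^2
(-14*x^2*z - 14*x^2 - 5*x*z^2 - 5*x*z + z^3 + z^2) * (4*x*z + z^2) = -56*x^3*z^2 - 56*x^3*z - 34*x^2*z^3 - 34*x^2*z^2 - x*z^4 - x*z^3 + z^5 + z^4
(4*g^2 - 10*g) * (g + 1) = 4*g^3 - 6*g^2 - 10*g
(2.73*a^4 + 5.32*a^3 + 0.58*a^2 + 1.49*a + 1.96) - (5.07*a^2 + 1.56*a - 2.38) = 2.73*a^4 + 5.32*a^3 - 4.49*a^2 - 0.0700000000000001*a + 4.34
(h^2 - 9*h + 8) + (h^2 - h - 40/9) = 2*h^2 - 10*h + 32/9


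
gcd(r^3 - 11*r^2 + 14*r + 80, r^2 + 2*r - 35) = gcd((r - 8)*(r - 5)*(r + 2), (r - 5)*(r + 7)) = r - 5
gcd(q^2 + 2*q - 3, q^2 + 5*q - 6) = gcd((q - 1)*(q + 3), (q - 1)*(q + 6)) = q - 1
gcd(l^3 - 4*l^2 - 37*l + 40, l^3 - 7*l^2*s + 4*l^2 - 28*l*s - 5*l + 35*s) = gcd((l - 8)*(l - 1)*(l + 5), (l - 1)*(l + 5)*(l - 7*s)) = l^2 + 4*l - 5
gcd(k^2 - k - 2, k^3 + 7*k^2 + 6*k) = k + 1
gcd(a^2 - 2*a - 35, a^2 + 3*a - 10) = a + 5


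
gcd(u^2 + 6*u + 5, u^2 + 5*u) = u + 5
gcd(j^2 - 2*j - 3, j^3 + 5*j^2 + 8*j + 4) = j + 1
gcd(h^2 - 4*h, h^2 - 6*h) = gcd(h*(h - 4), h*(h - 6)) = h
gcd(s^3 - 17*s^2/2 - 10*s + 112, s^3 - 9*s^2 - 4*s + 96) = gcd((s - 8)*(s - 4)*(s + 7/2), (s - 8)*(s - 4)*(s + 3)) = s^2 - 12*s + 32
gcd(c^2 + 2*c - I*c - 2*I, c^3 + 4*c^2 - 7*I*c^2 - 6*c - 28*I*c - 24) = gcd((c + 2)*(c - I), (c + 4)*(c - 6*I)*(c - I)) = c - I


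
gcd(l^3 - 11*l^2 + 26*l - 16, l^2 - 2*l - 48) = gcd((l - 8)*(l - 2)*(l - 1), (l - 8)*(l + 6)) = l - 8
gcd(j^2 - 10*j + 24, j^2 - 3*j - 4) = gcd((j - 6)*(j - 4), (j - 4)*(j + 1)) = j - 4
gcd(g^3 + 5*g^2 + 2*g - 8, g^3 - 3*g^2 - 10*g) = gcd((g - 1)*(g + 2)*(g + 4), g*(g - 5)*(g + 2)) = g + 2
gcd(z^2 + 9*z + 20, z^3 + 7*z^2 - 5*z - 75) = z + 5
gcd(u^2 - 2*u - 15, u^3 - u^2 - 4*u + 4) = 1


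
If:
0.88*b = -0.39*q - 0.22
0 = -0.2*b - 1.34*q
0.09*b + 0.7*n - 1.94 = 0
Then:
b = -0.27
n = 2.81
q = 0.04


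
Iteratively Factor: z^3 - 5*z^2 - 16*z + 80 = (z - 5)*(z^2 - 16) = (z - 5)*(z + 4)*(z - 4)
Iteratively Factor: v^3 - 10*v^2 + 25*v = (v)*(v^2 - 10*v + 25) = v*(v - 5)*(v - 5)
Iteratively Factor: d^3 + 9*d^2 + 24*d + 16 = (d + 4)*(d^2 + 5*d + 4) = (d + 4)^2*(d + 1)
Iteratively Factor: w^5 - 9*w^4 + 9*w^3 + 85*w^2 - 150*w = (w)*(w^4 - 9*w^3 + 9*w^2 + 85*w - 150) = w*(w - 2)*(w^3 - 7*w^2 - 5*w + 75) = w*(w - 2)*(w + 3)*(w^2 - 10*w + 25) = w*(w - 5)*(w - 2)*(w + 3)*(w - 5)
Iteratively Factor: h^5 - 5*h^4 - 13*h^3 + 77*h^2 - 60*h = (h)*(h^4 - 5*h^3 - 13*h^2 + 77*h - 60) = h*(h - 1)*(h^3 - 4*h^2 - 17*h + 60) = h*(h - 3)*(h - 1)*(h^2 - h - 20) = h*(h - 3)*(h - 1)*(h + 4)*(h - 5)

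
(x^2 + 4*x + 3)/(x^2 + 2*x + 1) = (x + 3)/(x + 1)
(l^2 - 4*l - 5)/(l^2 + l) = (l - 5)/l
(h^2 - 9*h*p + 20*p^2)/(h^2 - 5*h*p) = (h - 4*p)/h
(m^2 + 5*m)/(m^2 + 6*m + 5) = m/(m + 1)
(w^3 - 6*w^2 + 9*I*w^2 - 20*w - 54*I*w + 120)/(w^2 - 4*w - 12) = (w^2 + 9*I*w - 20)/(w + 2)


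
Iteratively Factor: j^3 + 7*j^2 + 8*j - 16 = (j + 4)*(j^2 + 3*j - 4) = (j + 4)^2*(j - 1)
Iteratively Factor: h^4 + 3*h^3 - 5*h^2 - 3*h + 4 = (h + 4)*(h^3 - h^2 - h + 1) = (h - 1)*(h + 4)*(h^2 - 1) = (h - 1)^2*(h + 4)*(h + 1)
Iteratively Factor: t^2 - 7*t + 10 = (t - 2)*(t - 5)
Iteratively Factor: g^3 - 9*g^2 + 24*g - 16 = (g - 1)*(g^2 - 8*g + 16) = (g - 4)*(g - 1)*(g - 4)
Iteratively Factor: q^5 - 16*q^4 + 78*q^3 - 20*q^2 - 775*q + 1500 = (q - 5)*(q^4 - 11*q^3 + 23*q^2 + 95*q - 300) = (q - 5)*(q - 4)*(q^3 - 7*q^2 - 5*q + 75) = (q - 5)*(q - 4)*(q + 3)*(q^2 - 10*q + 25) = (q - 5)^2*(q - 4)*(q + 3)*(q - 5)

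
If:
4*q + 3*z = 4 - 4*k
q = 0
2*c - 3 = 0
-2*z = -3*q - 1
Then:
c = 3/2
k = 5/8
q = 0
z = 1/2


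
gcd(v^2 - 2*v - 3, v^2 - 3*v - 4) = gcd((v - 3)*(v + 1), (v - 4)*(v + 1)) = v + 1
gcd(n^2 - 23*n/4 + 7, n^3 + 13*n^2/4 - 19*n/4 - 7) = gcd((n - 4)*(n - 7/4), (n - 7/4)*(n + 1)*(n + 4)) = n - 7/4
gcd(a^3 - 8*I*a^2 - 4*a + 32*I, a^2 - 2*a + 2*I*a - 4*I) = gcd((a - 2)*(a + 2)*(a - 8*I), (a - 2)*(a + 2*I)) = a - 2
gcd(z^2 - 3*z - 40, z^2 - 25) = z + 5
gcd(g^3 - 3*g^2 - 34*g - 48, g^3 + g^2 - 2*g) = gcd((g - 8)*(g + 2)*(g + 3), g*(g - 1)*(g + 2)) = g + 2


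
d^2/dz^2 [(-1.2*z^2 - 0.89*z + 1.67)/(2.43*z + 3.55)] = 4.83153600000001/(14.348907*z^3 + 62.887185*z^2 + 91.872225*z + 44.738875)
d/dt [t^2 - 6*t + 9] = 2*t - 6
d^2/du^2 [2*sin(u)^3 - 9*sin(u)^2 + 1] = -3*sin(u)/2 + 9*sin(3*u)/2 - 18*cos(2*u)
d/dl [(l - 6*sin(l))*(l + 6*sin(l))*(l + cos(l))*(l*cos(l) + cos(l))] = -(l + 1)*(l - 6*sin(l))*(l + 6*sin(l))*(sin(l) - 1)*cos(l) + (l + 1)*(l - 6*sin(l))*(l + cos(l))*(6*cos(l) + 1)*cos(l) - (l + 1)*(l + 6*sin(l))*(l + cos(l))*(6*cos(l) - 1)*cos(l) - (l - 6*sin(l))*(l + 6*sin(l))*(l + cos(l))*(l*sin(l) - sqrt(2)*cos(l + pi/4))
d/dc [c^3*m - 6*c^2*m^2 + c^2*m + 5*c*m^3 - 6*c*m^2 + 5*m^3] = m*(3*c^2 - 12*c*m + 2*c + 5*m^2 - 6*m)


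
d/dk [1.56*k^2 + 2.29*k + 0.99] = 3.12*k + 2.29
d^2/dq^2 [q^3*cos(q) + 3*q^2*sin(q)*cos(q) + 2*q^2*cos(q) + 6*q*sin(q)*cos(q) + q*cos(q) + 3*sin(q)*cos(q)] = -q^3*cos(q) - 6*q^2*sin(q) - 6*q^2*sin(2*q) - 2*q^2*cos(q) - 8*q*sin(q) + 5*q*cos(q) + 12*sqrt(2)*q*cos(2*q + pi/4) - 2*sin(q) - 3*sin(2*q) + 4*cos(q) + 12*cos(2*q)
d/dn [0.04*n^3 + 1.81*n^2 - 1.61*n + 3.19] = 0.12*n^2 + 3.62*n - 1.61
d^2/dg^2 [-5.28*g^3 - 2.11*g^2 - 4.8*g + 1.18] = -31.68*g - 4.22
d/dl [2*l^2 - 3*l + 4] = 4*l - 3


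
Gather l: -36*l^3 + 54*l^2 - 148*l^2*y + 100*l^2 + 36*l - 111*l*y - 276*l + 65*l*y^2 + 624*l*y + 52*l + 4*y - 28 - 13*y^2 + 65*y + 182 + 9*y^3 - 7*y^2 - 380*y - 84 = -36*l^3 + l^2*(154 - 148*y) + l*(65*y^2 + 513*y - 188) + 9*y^3 - 20*y^2 - 311*y + 70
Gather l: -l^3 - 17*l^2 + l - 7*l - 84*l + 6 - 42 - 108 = -l^3 - 17*l^2 - 90*l - 144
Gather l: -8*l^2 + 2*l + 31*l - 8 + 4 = -8*l^2 + 33*l - 4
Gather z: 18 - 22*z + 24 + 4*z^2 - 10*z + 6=4*z^2 - 32*z + 48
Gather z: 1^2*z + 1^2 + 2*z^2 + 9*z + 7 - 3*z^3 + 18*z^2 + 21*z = -3*z^3 + 20*z^2 + 31*z + 8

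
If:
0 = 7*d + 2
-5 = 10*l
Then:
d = -2/7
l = -1/2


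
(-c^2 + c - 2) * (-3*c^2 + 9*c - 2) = 3*c^4 - 12*c^3 + 17*c^2 - 20*c + 4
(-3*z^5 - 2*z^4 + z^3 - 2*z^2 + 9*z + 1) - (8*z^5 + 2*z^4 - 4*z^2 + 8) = -11*z^5 - 4*z^4 + z^3 + 2*z^2 + 9*z - 7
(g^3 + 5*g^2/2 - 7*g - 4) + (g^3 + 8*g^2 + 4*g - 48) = 2*g^3 + 21*g^2/2 - 3*g - 52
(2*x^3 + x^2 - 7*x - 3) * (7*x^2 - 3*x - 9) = 14*x^5 + x^4 - 70*x^3 - 9*x^2 + 72*x + 27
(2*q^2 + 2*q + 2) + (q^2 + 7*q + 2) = 3*q^2 + 9*q + 4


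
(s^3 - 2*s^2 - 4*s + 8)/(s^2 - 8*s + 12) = (s^2 - 4)/(s - 6)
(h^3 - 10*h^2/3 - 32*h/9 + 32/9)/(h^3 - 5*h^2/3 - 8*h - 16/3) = (h - 2/3)/(h + 1)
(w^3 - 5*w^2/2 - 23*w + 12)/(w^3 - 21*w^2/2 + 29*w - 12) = (w + 4)/(w - 4)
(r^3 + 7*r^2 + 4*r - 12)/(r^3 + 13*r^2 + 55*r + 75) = (r^3 + 7*r^2 + 4*r - 12)/(r^3 + 13*r^2 + 55*r + 75)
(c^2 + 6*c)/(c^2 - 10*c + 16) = c*(c + 6)/(c^2 - 10*c + 16)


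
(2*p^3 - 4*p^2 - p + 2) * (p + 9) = 2*p^4 + 14*p^3 - 37*p^2 - 7*p + 18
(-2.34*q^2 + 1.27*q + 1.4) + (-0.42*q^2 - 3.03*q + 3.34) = -2.76*q^2 - 1.76*q + 4.74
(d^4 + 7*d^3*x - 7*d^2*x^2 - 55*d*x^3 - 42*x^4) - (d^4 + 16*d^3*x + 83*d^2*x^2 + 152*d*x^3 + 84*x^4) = -9*d^3*x - 90*d^2*x^2 - 207*d*x^3 - 126*x^4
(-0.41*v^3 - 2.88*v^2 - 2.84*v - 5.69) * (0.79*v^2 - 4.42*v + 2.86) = -0.3239*v^5 - 0.463*v^4 + 9.3134*v^3 - 0.1791*v^2 + 17.0274*v - 16.2734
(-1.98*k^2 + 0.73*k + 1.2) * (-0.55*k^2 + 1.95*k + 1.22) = 1.089*k^4 - 4.2625*k^3 - 1.6521*k^2 + 3.2306*k + 1.464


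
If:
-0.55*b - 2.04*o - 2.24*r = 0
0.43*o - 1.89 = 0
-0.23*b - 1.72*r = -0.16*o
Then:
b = -39.46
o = 4.40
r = 5.68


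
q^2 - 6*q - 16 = (q - 8)*(q + 2)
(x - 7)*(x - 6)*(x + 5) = x^3 - 8*x^2 - 23*x + 210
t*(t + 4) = t^2 + 4*t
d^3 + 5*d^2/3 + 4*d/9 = d*(d + 1/3)*(d + 4/3)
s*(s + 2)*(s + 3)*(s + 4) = s^4 + 9*s^3 + 26*s^2 + 24*s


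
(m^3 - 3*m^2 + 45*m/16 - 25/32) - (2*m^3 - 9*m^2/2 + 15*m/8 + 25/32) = -m^3 + 3*m^2/2 + 15*m/16 - 25/16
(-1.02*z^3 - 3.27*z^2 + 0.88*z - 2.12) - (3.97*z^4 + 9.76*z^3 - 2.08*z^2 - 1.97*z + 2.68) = -3.97*z^4 - 10.78*z^3 - 1.19*z^2 + 2.85*z - 4.8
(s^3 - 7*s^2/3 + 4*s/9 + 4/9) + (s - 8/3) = s^3 - 7*s^2/3 + 13*s/9 - 20/9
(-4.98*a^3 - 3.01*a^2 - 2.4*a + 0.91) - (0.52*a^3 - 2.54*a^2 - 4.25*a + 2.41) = -5.5*a^3 - 0.47*a^2 + 1.85*a - 1.5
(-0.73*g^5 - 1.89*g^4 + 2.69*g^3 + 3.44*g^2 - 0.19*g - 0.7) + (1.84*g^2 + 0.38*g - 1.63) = -0.73*g^5 - 1.89*g^4 + 2.69*g^3 + 5.28*g^2 + 0.19*g - 2.33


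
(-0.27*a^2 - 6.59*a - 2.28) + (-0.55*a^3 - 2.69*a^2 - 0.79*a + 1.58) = -0.55*a^3 - 2.96*a^2 - 7.38*a - 0.7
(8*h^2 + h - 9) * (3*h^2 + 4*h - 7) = 24*h^4 + 35*h^3 - 79*h^2 - 43*h + 63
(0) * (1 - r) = 0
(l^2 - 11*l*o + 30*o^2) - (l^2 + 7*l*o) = -18*l*o + 30*o^2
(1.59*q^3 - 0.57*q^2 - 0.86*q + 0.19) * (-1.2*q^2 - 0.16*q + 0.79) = -1.908*q^5 + 0.4296*q^4 + 2.3793*q^3 - 0.5407*q^2 - 0.7098*q + 0.1501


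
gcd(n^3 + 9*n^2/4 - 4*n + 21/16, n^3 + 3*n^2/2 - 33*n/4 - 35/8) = n + 7/2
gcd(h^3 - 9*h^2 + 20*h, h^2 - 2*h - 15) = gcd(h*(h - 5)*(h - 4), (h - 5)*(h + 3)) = h - 5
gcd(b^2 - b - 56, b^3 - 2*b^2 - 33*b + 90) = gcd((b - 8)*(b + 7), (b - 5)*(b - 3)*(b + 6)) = 1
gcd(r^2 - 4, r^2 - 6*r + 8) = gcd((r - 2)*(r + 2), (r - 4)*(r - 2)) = r - 2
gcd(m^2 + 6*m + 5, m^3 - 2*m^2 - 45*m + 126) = 1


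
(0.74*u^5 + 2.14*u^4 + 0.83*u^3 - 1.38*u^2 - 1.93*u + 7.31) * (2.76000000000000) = 2.0424*u^5 + 5.9064*u^4 + 2.2908*u^3 - 3.8088*u^2 - 5.3268*u + 20.1756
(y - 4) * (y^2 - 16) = y^3 - 4*y^2 - 16*y + 64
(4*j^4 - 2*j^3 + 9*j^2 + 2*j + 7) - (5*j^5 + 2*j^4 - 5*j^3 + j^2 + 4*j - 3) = -5*j^5 + 2*j^4 + 3*j^3 + 8*j^2 - 2*j + 10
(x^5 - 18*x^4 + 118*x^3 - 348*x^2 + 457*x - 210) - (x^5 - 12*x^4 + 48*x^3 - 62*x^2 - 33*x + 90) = -6*x^4 + 70*x^3 - 286*x^2 + 490*x - 300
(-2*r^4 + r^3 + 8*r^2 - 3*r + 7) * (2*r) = -4*r^5 + 2*r^4 + 16*r^3 - 6*r^2 + 14*r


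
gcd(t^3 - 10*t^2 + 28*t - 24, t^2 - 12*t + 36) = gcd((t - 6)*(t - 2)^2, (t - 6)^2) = t - 6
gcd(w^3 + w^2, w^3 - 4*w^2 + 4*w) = w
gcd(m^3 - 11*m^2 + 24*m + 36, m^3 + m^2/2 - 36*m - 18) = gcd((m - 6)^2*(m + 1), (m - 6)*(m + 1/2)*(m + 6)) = m - 6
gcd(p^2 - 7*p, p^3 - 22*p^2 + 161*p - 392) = p - 7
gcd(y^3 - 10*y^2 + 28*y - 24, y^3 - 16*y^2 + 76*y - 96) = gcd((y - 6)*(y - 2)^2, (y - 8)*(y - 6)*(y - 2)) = y^2 - 8*y + 12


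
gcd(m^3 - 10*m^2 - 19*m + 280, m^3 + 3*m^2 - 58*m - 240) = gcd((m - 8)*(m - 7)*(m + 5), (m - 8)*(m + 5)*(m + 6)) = m^2 - 3*m - 40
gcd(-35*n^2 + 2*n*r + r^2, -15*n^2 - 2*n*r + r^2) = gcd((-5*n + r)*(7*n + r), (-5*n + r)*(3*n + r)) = -5*n + r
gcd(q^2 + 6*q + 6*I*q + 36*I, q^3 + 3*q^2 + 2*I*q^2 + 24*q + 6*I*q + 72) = q + 6*I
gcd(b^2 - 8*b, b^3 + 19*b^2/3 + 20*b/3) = b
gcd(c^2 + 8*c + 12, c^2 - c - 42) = c + 6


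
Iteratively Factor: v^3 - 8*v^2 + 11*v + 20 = (v - 4)*(v^2 - 4*v - 5) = (v - 5)*(v - 4)*(v + 1)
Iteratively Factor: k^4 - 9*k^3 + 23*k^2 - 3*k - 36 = (k - 3)*(k^3 - 6*k^2 + 5*k + 12) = (k - 3)^2*(k^2 - 3*k - 4) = (k - 4)*(k - 3)^2*(k + 1)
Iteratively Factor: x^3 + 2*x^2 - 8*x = (x)*(x^2 + 2*x - 8) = x*(x - 2)*(x + 4)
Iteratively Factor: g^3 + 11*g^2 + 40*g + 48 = (g + 4)*(g^2 + 7*g + 12) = (g + 4)^2*(g + 3)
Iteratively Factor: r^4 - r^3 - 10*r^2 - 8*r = (r)*(r^3 - r^2 - 10*r - 8) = r*(r + 2)*(r^2 - 3*r - 4) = r*(r - 4)*(r + 2)*(r + 1)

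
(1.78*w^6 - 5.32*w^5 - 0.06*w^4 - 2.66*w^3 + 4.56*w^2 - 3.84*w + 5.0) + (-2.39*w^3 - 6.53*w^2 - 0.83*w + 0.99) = 1.78*w^6 - 5.32*w^5 - 0.06*w^4 - 5.05*w^3 - 1.97*w^2 - 4.67*w + 5.99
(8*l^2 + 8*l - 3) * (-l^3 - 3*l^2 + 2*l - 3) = -8*l^5 - 32*l^4 - 5*l^3 + l^2 - 30*l + 9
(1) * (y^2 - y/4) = y^2 - y/4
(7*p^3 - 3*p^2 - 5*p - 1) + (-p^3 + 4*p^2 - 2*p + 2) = 6*p^3 + p^2 - 7*p + 1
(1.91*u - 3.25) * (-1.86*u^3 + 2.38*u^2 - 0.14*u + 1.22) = -3.5526*u^4 + 10.5908*u^3 - 8.0024*u^2 + 2.7852*u - 3.965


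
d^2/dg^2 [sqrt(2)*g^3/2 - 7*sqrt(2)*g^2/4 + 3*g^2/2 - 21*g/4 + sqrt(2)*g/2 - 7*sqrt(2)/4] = 3*sqrt(2)*g - 7*sqrt(2)/2 + 3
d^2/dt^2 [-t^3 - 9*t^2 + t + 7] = -6*t - 18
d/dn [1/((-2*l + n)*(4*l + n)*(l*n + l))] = ((2*l - n)*(4*l + n) + (2*l - n)*(n + 1) - (4*l + n)*(n + 1))/(l*(2*l - n)^2*(4*l + n)^2*(n + 1)^2)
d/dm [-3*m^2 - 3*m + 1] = -6*m - 3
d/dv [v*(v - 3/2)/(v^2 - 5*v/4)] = 4/(16*v^2 - 40*v + 25)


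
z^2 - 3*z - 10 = (z - 5)*(z + 2)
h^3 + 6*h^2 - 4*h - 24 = (h - 2)*(h + 2)*(h + 6)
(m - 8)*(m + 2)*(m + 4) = m^3 - 2*m^2 - 40*m - 64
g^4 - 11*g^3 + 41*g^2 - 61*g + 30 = (g - 5)*(g - 3)*(g - 2)*(g - 1)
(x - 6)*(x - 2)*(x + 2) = x^3 - 6*x^2 - 4*x + 24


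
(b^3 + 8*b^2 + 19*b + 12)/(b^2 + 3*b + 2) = (b^2 + 7*b + 12)/(b + 2)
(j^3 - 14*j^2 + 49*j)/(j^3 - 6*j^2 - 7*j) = (j - 7)/(j + 1)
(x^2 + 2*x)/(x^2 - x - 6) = x/(x - 3)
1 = 1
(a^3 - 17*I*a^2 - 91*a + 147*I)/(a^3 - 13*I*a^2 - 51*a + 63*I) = (a - 7*I)/(a - 3*I)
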